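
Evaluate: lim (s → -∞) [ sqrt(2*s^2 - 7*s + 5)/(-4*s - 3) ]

√(2)/4

For large |s|, √(2*s^2 - 7*s + 5) ≈ √2·|s| and the denominator ≈ -4s.
Since s → −∞, |s| = −s, giving −√2/(-4) = √(2)/4.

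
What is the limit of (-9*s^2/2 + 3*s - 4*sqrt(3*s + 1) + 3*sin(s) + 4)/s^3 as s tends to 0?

-29/4

Substitution gives 0/0 (the numerator vanishes to order 3).
Expand each term to order s^3: the coefficient of s^3 in 3·sin(s) is -1/2 and in -4·√(1 + 3s) is -27/4.
Lower-order terms cancel with the polynomial part, so the numerator is (-29/4)·s^3 + o(s^3), and the limit is (-29/4)/(1) = -29/4.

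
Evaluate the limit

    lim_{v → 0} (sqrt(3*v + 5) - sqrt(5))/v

A 0/0 form; rationalise with √(5 + 3v) + √5. This collapses the numerator to 3v, leaving 3/(√(5 + 3v) + √5) → 3/(2√5) = 3*√(5)/10.

3*√(5)/10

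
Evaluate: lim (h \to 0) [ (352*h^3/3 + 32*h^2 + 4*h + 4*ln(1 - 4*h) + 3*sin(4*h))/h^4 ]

-256

Substitution gives 0/0 (the numerator vanishes to order 4).
Expand each term to order h^4: the coefficient of h^4 in 4·ln(1 - 4h) is -256 and in 3·sin(4h) is 0.
Lower-order terms cancel with the polynomial part, so the numerator is (-256)·h^4 + o(h^4), and the limit is (-256)/(1) = -256.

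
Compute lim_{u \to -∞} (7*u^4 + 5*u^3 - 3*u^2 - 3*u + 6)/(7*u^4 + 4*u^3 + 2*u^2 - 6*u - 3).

Numerator and denominator both have degree 4.
Dividing every term by u^4, all lower-order terms vanish and the limit is the ratio of leading coefficients, 7/(7) = 1.

1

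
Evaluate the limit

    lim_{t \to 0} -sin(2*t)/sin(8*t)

-1/4

Substitution gives 0/0.
Divide numerator and denominator by t: sin(2t)/t → 2 and sin(8t)/t → 8, so the limit is -1·2/8 = -1/4.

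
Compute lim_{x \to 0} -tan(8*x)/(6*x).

-4/3

Substitution gives 0/0.
Since tan(u)/u → 1 as u → 0, tan(8x)/(8x) → 1 and the limit is 8/(-6) = -4/3.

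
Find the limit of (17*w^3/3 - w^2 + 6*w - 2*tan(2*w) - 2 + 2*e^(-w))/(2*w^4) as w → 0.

Substitution gives 0/0 (the numerator vanishes to order 4).
Expand each term to order w^4: the coefficient of w^4 in 2·e^(-w) is 1/12 and in -2·tan(2w) is 0.
Lower-order terms cancel with the polynomial part, so the numerator is (1/12)·w^4 + o(w^4), and the limit is (1/12)/(2) = 1/24.

1/24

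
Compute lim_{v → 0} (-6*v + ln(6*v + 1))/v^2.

-18

Direct substitution gives 0/0.
Apply L'Hôpital: lim (-6 + 6/(6*v + 1))/(2*v), still 0/0.
After 2 applications of L'Hôpital's rule the quotient is (-36/(6*v + 1)^2)/(2); substituting v = 0 gives -18.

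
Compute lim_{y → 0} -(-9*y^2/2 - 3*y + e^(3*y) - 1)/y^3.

-9/2

Direct substitution gives 0/0.
Apply L'Hôpital: lim (-9*y + 3*e^(3*y) - 3)/(-3*y^2), still 0/0.
Apply L'Hôpital: lim (9*e^(3*y) - 9)/(-6*y), still 0/0.
After 3 applications of L'Hôpital's rule the quotient is (27*e^(3*y))/(-6); substituting y = 0 gives -9/2.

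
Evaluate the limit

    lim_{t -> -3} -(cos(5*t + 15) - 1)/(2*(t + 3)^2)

Direct substitution gives 0/0.
Apply L'Hôpital: lim (-5*sin(5*t + 15))/(-4*t - 12), still 0/0.
After 2 applications of L'Hôpital's rule the quotient is (-25*cos(5*t + 15))/(-4); substituting t = -3 gives 25/4.

25/4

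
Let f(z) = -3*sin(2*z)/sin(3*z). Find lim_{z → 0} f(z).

-2

Substitution gives 0/0.
Divide numerator and denominator by z: sin(2z)/z → 2 and sin(3z)/z → 3, so the limit is -3·2/3 = -2.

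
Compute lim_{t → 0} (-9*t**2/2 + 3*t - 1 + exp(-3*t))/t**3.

Direct substitution gives 0/0.
Apply L'Hôpital: lim (-9*t + 3 - 3*e^(-3*t))/(3*t^2), still 0/0.
Apply L'Hôpital: lim (-9 + 9*e^(-3*t))/(6*t), still 0/0.
After 3 applications of L'Hôpital's rule the quotient is (-27*e^(-3*t))/(6); substituting t = 0 gives -9/2.

-9/2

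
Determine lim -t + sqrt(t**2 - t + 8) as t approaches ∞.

An ∞ − ∞ form. Rationalising with the conjugate, the difference becomes (-t + 8) / (√(t^2 - t + 8) + t).
For large t the denominator behaves like 2·t, so the quotient tends to -1/2 = -1/2.

-1/2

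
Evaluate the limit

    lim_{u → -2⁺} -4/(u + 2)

As u → -2⁺, (u + 2) → 0⁺, so (u + 2)^1 → 0⁺ and -4/(u + 2)^1 → -∞.

-∞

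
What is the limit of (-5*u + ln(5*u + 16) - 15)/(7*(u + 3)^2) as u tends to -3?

Direct substitution gives 0/0.
Apply L'Hôpital: lim (-5 + 5/(5*u + 16))/(14*u + 42), still 0/0.
After 2 applications of L'Hôpital's rule the quotient is (-25/(5*u + 16)^2)/(14); substituting u = -3 gives -25/14.

-25/14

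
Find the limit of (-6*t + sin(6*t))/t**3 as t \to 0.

-36

Direct substitution gives 0/0.
Apply L'Hôpital: lim (6*cos(6*t) - 6)/(3*t^2), still 0/0.
Apply L'Hôpital: lim (-36*sin(6*t))/(6*t), still 0/0.
After 3 applications of L'Hôpital's rule the quotient is (-216*cos(6*t))/(6); substituting t = 0 gives -36.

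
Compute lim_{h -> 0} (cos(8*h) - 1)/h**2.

Direct substitution gives 0/0.
Apply L'Hôpital: lim (-8*sin(8*h))/(2*h), still 0/0.
After 2 applications of L'Hôpital's rule the quotient is (-64*cos(8*h))/(2); substituting h = 0 gives -32.

-32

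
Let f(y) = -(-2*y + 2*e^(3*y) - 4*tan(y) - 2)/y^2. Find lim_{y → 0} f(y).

-9

Substitution gives 0/0; apply L'Hôpital's rule 2 times.
After differentiating numerator and denominator 2 times the quotient is (18*e^(3*y) - 8*sin(y)/cos(y)^3)/(-2); at y = 0 this is -9.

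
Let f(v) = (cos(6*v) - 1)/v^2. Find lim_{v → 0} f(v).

-18

Direct substitution gives 0/0.
Apply L'Hôpital: lim (-6*sin(6*v))/(2*v), still 0/0.
After 2 applications of L'Hôpital's rule the quotient is (-36*cos(6*v))/(2); substituting v = 0 gives -18.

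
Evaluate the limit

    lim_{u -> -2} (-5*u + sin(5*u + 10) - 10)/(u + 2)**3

Direct substitution gives 0/0.
Apply L'Hôpital: lim (5*cos(5*u + 10) - 5)/(3*(u + 2)^2), still 0/0.
Apply L'Hôpital: lim (-25*sin(5*u + 10))/(6*u + 12), still 0/0.
After 3 applications of L'Hôpital's rule the quotient is (-125*cos(5*u + 10))/(6); substituting u = -2 gives -125/6.

-125/6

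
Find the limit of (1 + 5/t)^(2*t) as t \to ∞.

e^(10)

Write it as [(1 + 5/t)^t]^(2) · (1 + 5/t)^(0). The bracketed term tends to e^(5) and the second factor to 1, so the limit is e^(10).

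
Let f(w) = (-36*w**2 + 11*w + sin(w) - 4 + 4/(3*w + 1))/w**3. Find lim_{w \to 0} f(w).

-649/6

Substitution gives 0/0; apply L'Hôpital's rule 3 times.
After differentiating numerator and denominator 3 times the quotient is (-cos(w) - 648/(3*w + 1)^4)/(6); at w = 0 this is -649/6.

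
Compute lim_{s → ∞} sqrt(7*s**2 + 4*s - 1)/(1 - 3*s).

For large |s|, √(7*s^2 + 4*s - 1) ≈ √7·|s| and the denominator ≈ -3s.
Since s → +∞, |s| = s, giving √7/(-3) = -√(7)/3.

-√(7)/3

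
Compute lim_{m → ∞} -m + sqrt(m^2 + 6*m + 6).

3

This has the form ∞ − ∞. Multiply and divide by the conjugate √(m^2 + 6*m + 6) + m.
That gives (6m + 6) / (√(m^2 + 6*m + 6) + m).
Divide numerator and denominator by m: the limit is 6/(2·1) = 3.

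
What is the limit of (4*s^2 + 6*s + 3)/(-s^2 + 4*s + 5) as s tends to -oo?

-4

Numerator and denominator both have degree 2.
Dividing every term by s^2, all lower-order terms vanish and the limit is the ratio of leading coefficients, 4/(-1) = -4.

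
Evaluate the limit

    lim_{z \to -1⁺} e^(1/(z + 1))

∞

As z → -1⁺, 1/(z + 1) → +∞, so e^(1/(z + 1)) → ∞.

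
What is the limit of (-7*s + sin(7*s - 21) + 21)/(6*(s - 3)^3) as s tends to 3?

-343/36

Direct substitution gives 0/0.
Apply L'Hôpital: lim (7*cos(7*s - 21) - 7)/(18*(s - 3)^2), still 0/0.
Apply L'Hôpital: lim (-49*sin(7*s - 21))/(36*s - 108), still 0/0.
After 3 applications of L'Hôpital's rule the quotient is (-343*cos(7*s - 21))/(36); substituting s = 3 gives -343/36.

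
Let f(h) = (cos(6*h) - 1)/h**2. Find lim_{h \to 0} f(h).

Direct substitution gives 0/0.
Apply L'Hôpital: lim (-6*sin(6*h))/(2*h), still 0/0.
After 2 applications of L'Hôpital's rule the quotient is (-36*cos(6*h))/(2); substituting h = 0 gives -18.

-18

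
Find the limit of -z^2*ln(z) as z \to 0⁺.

0

This is a 0·(−∞) form. Rewrite as -1·ln(z) / z^(−2) and apply L'Hôpital:
the derivative quotient is -1·(1/z) / (−2·z^(−3)) = (1/2)·z^2 → 0.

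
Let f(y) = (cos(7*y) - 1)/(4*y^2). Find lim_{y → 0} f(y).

-49/8

Direct substitution gives 0/0.
Apply L'Hôpital: lim (-7*sin(7*y))/(8*y), still 0/0.
After 2 applications of L'Hôpital's rule the quotient is (-49*cos(7*y))/(8); substituting y = 0 gives -49/8.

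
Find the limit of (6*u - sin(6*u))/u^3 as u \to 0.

36

Direct substitution gives 0/0.
Apply L'Hôpital: lim (6 - 6*cos(6*u))/(3*u^2), still 0/0.
Apply L'Hôpital: lim (36*sin(6*u))/(6*u), still 0/0.
After 3 applications of L'Hôpital's rule the quotient is (216*cos(6*u))/(6); substituting u = 0 gives 36.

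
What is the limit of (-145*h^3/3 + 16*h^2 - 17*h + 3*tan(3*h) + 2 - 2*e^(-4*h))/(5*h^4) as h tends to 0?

Substitution gives 0/0; apply L'Hôpital's rule 4 times.
After differentiating numerator and denominator 4 times the quotient is (8*(243*(3*tan(3*h)^2 + 2)*e^(4*h)*tan(3*h)/cos(3*h)^2 - 64)*e^(-4*h))/(120); at h = 0 this is -64/15.

-64/15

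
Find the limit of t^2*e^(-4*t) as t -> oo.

Write as t^2/e^{4t}, an ∞/∞ form.
Exponential growth dominates any polynomial, so repeated L'Hôpital (or the standard result) gives 0.

0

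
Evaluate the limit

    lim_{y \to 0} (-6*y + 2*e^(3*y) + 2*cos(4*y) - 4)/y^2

Substitution gives 0/0; apply L'Hôpital's rule 2 times.
After differentiating numerator and denominator 2 times the quotient is (18*e^(3*y) - 32*cos(4*y))/(2); at y = 0 this is -7.

-7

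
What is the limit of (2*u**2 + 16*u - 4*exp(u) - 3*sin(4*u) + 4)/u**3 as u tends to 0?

Substitution gives 0/0; apply L'Hôpital's rule 3 times.
After differentiating numerator and denominator 3 times the quotient is (-4*e^(u) + 192*cos(4*u))/(6); at u = 0 this is 94/3.

94/3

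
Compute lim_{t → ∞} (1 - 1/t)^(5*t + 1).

Write it as [(1 - 1/t)^t]^(5) · (1 - 1/t)^(1). The bracketed term tends to e^(-1) and the second factor to 1, so the limit is e^(-5).

e^(-5)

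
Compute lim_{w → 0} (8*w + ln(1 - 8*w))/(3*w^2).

Direct substitution gives 0/0.
Apply L'Hôpital: lim (8 - 8/(1 - 8*w))/(6*w), still 0/0.
After 2 applications of L'Hôpital's rule the quotient is (-64/(1 - 8*w)^2)/(6); substituting w = 0 gives -32/3.

-32/3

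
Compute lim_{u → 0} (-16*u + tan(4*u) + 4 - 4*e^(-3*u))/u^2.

-18

Substitution gives 0/0 (the numerator vanishes to order 2).
Expand each term to order u^2: the coefficient of u^2 in tan(4u) is 0 and in -4·e^(-3u) is -18.
Lower-order terms cancel with the polynomial part, so the numerator is (-18)·u^2 + o(u^2), and the limit is (-18)/(1) = -18.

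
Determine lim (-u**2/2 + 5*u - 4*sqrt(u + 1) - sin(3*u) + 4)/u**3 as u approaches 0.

17/4

Substitution gives 0/0 (the numerator vanishes to order 3).
Expand each term to order u^3: the coefficient of u^3 in -4·√(1 + u) is -1/4 and in −sin(3u) is 9/2.
Lower-order terms cancel with the polynomial part, so the numerator is (17/4)·u^3 + o(u^3), and the limit is (17/4)/(1) = 17/4.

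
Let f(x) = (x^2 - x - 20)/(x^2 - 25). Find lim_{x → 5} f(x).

9/10

Since x = 5 makes numerator and denominator zero, (x - 5) divides both.
Cancelling it gives (x + 4)/(x + 5); now plug in x = 5 to get 9/10.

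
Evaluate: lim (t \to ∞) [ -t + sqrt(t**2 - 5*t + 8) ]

-5/2

An ∞ − ∞ form. Rationalising with the conjugate, the difference becomes (-5t + 8) / (√(t^2 - 5*t + 8) + t).
For large t the denominator behaves like 2·t, so the quotient tends to -5/2 = -5/2.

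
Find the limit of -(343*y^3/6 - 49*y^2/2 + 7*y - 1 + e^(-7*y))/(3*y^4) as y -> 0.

Direct substitution gives 0/0.
Apply L'Hôpital: lim (343*y^2/2 - 49*y + 7 - 7*e^(-7*y))/(-12*y^3), still 0/0.
Apply L'Hôpital: lim (343*y - 49 + 49*e^(-7*y))/(-36*y^2), still 0/0.
Apply L'Hôpital: lim (343 - 343*e^(-7*y))/(-72*y), still 0/0.
After 4 applications of L'Hôpital's rule the quotient is (2401*e^(-7*y))/(-72); substituting y = 0 gives -2401/72.

-2401/72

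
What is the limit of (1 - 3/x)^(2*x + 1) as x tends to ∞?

The base → 1 and the exponent → ∞: a 1^∞ form.
Take logarithms: (2x + 1)·ln(1 - 3/x). Since ln(1+u) ~ u for small u, this behaves like (2x)·(-3/x) → -6.
So the limit is e^(-6).

e^(-6)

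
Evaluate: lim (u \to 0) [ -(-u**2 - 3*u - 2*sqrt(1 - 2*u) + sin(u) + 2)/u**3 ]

Substitution gives 0/0 (the numerator vanishes to order 3).
Expand each term to order u^3: the coefficient of u^3 in sin(u) is -1/6 and in -2·√(1 - 2u) is 1.
Lower-order terms cancel with the polynomial part, so the numerator is (5/6)·u^3 + o(u^3), and the limit is (5/6)/(-1) = -5/6.

-5/6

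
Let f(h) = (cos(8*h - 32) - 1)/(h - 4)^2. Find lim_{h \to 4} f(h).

-32

Direct substitution gives 0/0.
Apply L'Hôpital: lim (-8*sin(8*h - 32))/(2*h - 8), still 0/0.
After 2 applications of L'Hôpital's rule the quotient is (-64*cos(8*h - 32))/(2); substituting h = 4 gives -32.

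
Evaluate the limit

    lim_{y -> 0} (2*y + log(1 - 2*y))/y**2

Direct substitution gives 0/0.
Apply L'Hôpital: lim (2 - 2/(1 - 2*y))/(2*y), still 0/0.
After 2 applications of L'Hôpital's rule the quotient is (-4/(1 - 2*y)^2)/(2); substituting y = 0 gives -2.

-2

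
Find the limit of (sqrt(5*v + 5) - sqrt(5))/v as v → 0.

Substitution gives 0/0. Multiply numerator and denominator by the conjugate √(5 + 5v) + √5.
The numerator becomes (5 + 5v) − 5 = 5v, so the expression simplifies to 5/(√(5 + 5v) + √5).
Letting v → 0 gives 5/(2√5) = √(5)/2.

√(5)/2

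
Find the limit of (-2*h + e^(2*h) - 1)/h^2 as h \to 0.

Direct substitution gives 0/0.
Apply L'Hôpital: lim (2*e^(2*h) - 2)/(2*h), still 0/0.
After 2 applications of L'Hôpital's rule the quotient is (4*e^(2*h))/(2); substituting h = 0 gives 2.

2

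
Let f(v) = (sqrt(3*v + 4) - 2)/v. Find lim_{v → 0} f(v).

3/4

A 0/0 form; rationalise with √(4 + 3v) + √4. This collapses the numerator to 3v, leaving 3/(√(4 + 3v) + √4) → 3/(2√4) = 3/4.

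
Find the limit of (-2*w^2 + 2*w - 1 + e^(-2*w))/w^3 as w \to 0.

-4/3

Direct substitution gives 0/0.
Apply L'Hôpital: lim (-4*w + 2 - 2*e^(-2*w))/(3*w^2), still 0/0.
Apply L'Hôpital: lim (-4 + 4*e^(-2*w))/(6*w), still 0/0.
After 3 applications of L'Hôpital's rule the quotient is (-8*e^(-2*w))/(6); substituting w = 0 gives -4/3.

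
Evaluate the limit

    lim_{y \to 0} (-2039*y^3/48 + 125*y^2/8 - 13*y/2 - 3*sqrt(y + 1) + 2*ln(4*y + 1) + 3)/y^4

Substitution gives 0/0 (the numerator vanishes to order 4).
Expand each term to order y^4: the coefficient of y^4 in 2·ln(1 + 4y) is -128 and in -3·√(1 + y) is 15/128.
Lower-order terms cancel with the polynomial part, so the numerator is (-16369/128)·y^4 + o(y^4), and the limit is (-16369/128)/(1) = -16369/128.

-16369/128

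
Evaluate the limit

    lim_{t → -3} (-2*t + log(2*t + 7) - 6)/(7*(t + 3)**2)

Direct substitution gives 0/0.
Apply L'Hôpital: lim (-2 + 2/(2*t + 7))/(14*t + 42), still 0/0.
After 2 applications of L'Hôpital's rule the quotient is (-4/(2*t + 7)^2)/(14); substituting t = -3 gives -2/7.

-2/7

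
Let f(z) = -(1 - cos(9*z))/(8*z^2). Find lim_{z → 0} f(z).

Substitution gives 0/0.
Use (1 − cos u)/u² → 1/2 with u = 9z: the limit is 9²/(2·(-8)) = -81/16.

-81/16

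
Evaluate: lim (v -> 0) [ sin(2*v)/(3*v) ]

Substitution gives 0/0.
Write it as (2/3)·sin(2v)/(2v); since sin(u)/u → 1, the limit is 2/3.

2/3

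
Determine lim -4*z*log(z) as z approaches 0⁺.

0

This is a 0·(−∞) form. Rewrite as -4·ln(z) / z^(−1) and apply L'Hôpital:
the derivative quotient is -4·(1/z) / (−1·z^(−2)) = (4/1)·z^1 → 0.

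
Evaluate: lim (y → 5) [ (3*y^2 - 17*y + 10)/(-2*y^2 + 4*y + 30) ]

Direct substitution gives 0/0, so factor. Both numerator and denominator have (y - 5) as a factor.
After cancelling, the expression reduces to (3*y - 2)/(-2*y - 6).
Substituting y = 5 gives -13/16.

-13/16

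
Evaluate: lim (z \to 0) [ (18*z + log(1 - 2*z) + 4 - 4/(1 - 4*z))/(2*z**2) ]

Substitution gives 0/0 (the numerator vanishes to order 2).
Expand each term to order z^2: the coefficient of z^2 in ln(1 - 2z) is -2 and in -4·1/(1 - 4z) is -64.
Lower-order terms cancel with the polynomial part, so the numerator is (-66)·z^2 + o(z^2), and the limit is (-66)/(2) = -33.

-33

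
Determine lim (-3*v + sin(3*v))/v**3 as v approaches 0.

-9/2

Direct substitution gives 0/0.
Apply L'Hôpital: lim (3*cos(3*v) - 3)/(3*v^2), still 0/0.
Apply L'Hôpital: lim (-9*sin(3*v))/(6*v), still 0/0.
After 3 applications of L'Hôpital's rule the quotient is (-27*cos(3*v))/(6); substituting v = 0 gives -9/2.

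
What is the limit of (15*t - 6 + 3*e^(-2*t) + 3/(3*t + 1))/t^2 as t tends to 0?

33

Substitution gives 0/0; apply L'Hôpital's rule 2 times.
After differentiating numerator and denominator 2 times the quotient is (12*e^(-2*t) + 54/(3*t + 1)^3)/(2); at t = 0 this is 33.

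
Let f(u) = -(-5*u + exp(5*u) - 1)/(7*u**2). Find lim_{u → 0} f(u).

Direct substitution gives 0/0.
Apply L'Hôpital: lim (5*e^(5*u) - 5)/(-14*u), still 0/0.
After 2 applications of L'Hôpital's rule the quotient is (25*e^(5*u))/(-14); substituting u = 0 gives -25/14.

-25/14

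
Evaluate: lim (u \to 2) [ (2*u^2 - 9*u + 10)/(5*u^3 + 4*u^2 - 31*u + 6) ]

At u = 2 both the top and bottom vanish — a removable singularity. Factoring out (u - 2) from each leaves (2*u - 5)/(5*u^2 + 14*u - 3), which at u = 2 equals -1/45.

-1/45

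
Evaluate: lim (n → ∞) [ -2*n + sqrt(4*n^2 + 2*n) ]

An ∞ − ∞ form. Rationalising with the conjugate, the difference becomes (2n) / (√(4*n^2 + 2*n) + 2n).
For large n the denominator behaves like 2·2n, so the quotient tends to 2/4 = 1/2.

1/2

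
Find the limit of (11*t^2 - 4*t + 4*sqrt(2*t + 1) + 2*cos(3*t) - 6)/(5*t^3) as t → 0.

Substitution gives 0/0; apply L'Hôpital's rule 3 times.
After differentiating numerator and denominator 3 times the quotient is (54*sin(3*t) + 12/(2*t + 1)^(5/2))/(30); at t = 0 this is 2/5.

2/5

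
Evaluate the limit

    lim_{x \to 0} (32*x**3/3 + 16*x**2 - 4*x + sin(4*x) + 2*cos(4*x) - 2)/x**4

64/3

Substitution gives 0/0; apply L'Hôpital's rule 4 times.
After differentiating numerator and denominator 4 times the quotient is (256*sin(4*x) + 512*cos(4*x))/(24); at x = 0 this is 64/3.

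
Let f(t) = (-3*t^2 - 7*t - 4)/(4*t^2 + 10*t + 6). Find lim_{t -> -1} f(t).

Direct substitution gives 0/0, so factor. Both numerator and denominator have (t + 1) as a factor.
After cancelling, the expression reduces to (-3*t - 4)/(4*t + 6).
Substituting t = -1 gives -1/2.

-1/2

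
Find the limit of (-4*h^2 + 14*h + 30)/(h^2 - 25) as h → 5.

Direct substitution gives 0/0, so factor. Both numerator and denominator have (h - 5) as a factor.
After cancelling, the expression reduces to (-4*h - 6)/(h + 5).
Substituting h = 5 gives -13/5.

-13/5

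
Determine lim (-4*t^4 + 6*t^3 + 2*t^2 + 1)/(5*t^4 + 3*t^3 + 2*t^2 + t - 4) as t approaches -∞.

Numerator and denominator both have degree 4.
Dividing every term by t^4, all lower-order terms vanish and the limit is the ratio of leading coefficients, -4/(5) = -4/5.

-4/5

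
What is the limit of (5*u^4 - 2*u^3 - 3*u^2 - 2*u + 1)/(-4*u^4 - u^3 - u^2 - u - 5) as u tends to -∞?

Numerator and denominator both have degree 4.
Dividing every term by u^4, all lower-order terms vanish and the limit is the ratio of leading coefficients, 5/(-4) = -5/4.

-5/4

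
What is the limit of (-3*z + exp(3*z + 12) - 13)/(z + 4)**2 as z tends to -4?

Direct substitution gives 0/0.
Apply L'Hôpital: lim (3*e^(3*z + 12) - 3)/(2*z + 8), still 0/0.
After 2 applications of L'Hôpital's rule the quotient is (9*e^(3*z + 12))/(2); substituting z = -4 gives 9/2.

9/2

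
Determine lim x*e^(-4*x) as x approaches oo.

0

Write as x^1/e^{4x}, an ∞/∞ form.
Exponential growth dominates any polynomial, so repeated L'Hôpital (or the standard result) gives 0.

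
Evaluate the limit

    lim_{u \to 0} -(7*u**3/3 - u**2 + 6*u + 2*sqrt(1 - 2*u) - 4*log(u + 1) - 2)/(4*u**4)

1/16

Substitution gives 0/0; apply L'Hôpital's rule 4 times.
After differentiating numerator and denominator 4 times the quotient is (24/(u + 1)^4 - 30/(1 - 2*u)^(7/2))/(-96); at u = 0 this is 1/16.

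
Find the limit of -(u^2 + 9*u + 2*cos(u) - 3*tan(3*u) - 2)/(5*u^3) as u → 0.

27/5

Substitution gives 0/0; apply L'Hôpital's rule 3 times.
After differentiating numerator and denominator 3 times the quotient is (2*sin(u) - 486*tan(3*u)^4 - 648*tan(3*u)^2 - 162)/(-30); at u = 0 this is 27/5.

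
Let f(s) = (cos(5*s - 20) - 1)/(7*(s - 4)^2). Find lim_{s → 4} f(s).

-25/14

Direct substitution gives 0/0.
Apply L'Hôpital: lim (-5*sin(5*s - 20))/(14*s - 56), still 0/0.
After 2 applications of L'Hôpital's rule the quotient is (-25*cos(5*s - 20))/(14); substituting s = 4 gives -25/14.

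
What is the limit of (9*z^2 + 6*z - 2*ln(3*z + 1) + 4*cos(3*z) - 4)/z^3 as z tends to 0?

-18

Substitution gives 0/0 (the numerator vanishes to order 3).
Expand each term to order z^3: the coefficient of z^3 in 4·cos(3z) is 0 and in -2·ln(1 + 3z) is -18.
Lower-order terms cancel with the polynomial part, so the numerator is (-18)·z^3 + o(z^3), and the limit is (-18)/(1) = -18.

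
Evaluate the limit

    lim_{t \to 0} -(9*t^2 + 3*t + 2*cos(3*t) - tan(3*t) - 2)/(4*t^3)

9/4

Substitution gives 0/0 (the numerator vanishes to order 3).
Expand each term to order t^3: the coefficient of t^3 in 2·cos(3t) is 0 and in −tan(3t) is -9.
Lower-order terms cancel with the polynomial part, so the numerator is (-9)·t^3 + o(t^3), and the limit is (-9)/(-4) = 9/4.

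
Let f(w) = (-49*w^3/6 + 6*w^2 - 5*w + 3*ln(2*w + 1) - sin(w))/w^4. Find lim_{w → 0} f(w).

Substitution gives 0/0; apply L'Hôpital's rule 4 times.
After differentiating numerator and denominator 4 times the quotient is (-sin(w) - 288/(2*w + 1)^4)/(24); at w = 0 this is -12.

-12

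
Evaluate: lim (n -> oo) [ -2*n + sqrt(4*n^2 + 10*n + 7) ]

5/2

This has the form ∞ − ∞. Multiply and divide by the conjugate √(4*n^2 + 10*n + 7) + 2n.
That gives (10n + 7) / (√(4*n^2 + 10*n + 7) + 2n).
Divide numerator and denominator by n: the limit is 10/(2·2) = 5/2.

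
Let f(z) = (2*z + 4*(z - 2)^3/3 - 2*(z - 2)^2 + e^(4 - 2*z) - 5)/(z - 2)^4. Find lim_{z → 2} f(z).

2/3

Direct substitution gives 0/0.
Apply L'Hôpital: lim (-4*z + 4*(z - 2)^2 - 2*e^(4 - 2*z) + 10)/(4*(z - 2)^3), still 0/0.
Apply L'Hôpital: lim (8*z + 4*e^(4 - 2*z) - 20)/(12*(z - 2)^2), still 0/0.
Apply L'Hôpital: lim (8 - 8*e^(4 - 2*z))/(24*z - 48), still 0/0.
After 4 applications of L'Hôpital's rule the quotient is (16*e^(4 - 2*z))/(24); substituting z = 2 gives 2/3.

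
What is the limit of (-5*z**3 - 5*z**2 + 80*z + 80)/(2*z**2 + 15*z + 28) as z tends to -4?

120

At z = -4 both the top and bottom vanish — a removable singularity. Factoring out (z + 4) from each leaves (-5*z^2 + 15*z + 20)/(2*z + 7), which at z = -4 equals 120.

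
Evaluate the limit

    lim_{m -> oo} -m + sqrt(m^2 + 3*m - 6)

This has the form ∞ − ∞. Multiply and divide by the conjugate √(m^2 + 3*m - 6) + m.
That gives (3m - 6) / (√(m^2 + 3*m - 6) + m).
Divide numerator and denominator by m: the limit is 3/(2·1) = 3/2.

3/2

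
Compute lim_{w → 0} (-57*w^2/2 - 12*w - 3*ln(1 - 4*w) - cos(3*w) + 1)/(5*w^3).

64/5

Substitution gives 0/0 (the numerator vanishes to order 3).
Expand each term to order w^3: the coefficient of w^3 in −cos(3w) is 0 and in -3·ln(1 - 4w) is 64.
Lower-order terms cancel with the polynomial part, so the numerator is (64)·w^3 + o(w^3), and the limit is (64)/(5) = 64/5.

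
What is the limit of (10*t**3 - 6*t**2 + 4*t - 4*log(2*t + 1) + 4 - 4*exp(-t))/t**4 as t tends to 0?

95/6

Substitution gives 0/0; apply L'Hôpital's rule 4 times.
After differentiating numerator and denominator 4 times the quotient is (-4*e^(-t) + 384/(2*t + 1)^4)/(24); at t = 0 this is 95/6.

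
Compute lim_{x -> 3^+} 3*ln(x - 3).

-∞

As x → 3⁺, x - 3 → 0⁺ and ln(x - 3) → −∞.
Multiplying by 3 gives -∞.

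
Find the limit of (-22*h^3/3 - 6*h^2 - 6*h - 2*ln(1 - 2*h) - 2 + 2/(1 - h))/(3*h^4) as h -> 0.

Substitution gives 0/0 (the numerator vanishes to order 4).
Expand each term to order h^4: the coefficient of h^4 in -2·ln(1 - 2h) is 8 and in 2·1/(1 - h) is 2.
Lower-order terms cancel with the polynomial part, so the numerator is (10)·h^4 + o(h^4), and the limit is (10)/(3) = 10/3.

10/3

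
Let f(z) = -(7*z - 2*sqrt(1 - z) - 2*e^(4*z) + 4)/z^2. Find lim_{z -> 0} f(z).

63/4

Substitution gives 0/0; apply L'Hôpital's rule 2 times.
After differentiating numerator and denominator 2 times the quotient is (-32*e^(4*z) + 1/(2*(1 - z)^(3/2)))/(-2); at z = 0 this is 63/4.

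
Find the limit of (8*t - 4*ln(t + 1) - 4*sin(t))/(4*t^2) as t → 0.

1/2

Substitution gives 0/0; apply L'Hôpital's rule 2 times.
After differentiating numerator and denominator 2 times the quotient is (4*sin(t) + 4/(t + 1)^2)/(8); at t = 0 this is 1/2.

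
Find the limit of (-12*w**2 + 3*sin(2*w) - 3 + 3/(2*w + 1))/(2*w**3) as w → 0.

Substitution gives 0/0 (the numerator vanishes to order 3).
Expand each term to order w^3: the coefficient of w^3 in 3·1/(1 + 2w) is -24 and in 3·sin(2w) is -4.
Lower-order terms cancel with the polynomial part, so the numerator is (-28)·w^3 + o(w^3), and the limit is (-28)/(2) = -14.

-14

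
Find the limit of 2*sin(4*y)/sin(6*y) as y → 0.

Substitution gives 0/0.
Divide numerator and denominator by y: sin(4y)/y → 4 and sin(6y)/y → 6, so the limit is 2·4/6 = 4/3.

4/3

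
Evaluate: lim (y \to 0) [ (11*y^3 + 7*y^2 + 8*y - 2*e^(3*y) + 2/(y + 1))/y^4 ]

-19/4

Substitution gives 0/0 (the numerator vanishes to order 4).
Expand each term to order y^4: the coefficient of y^4 in -2·e^(3y) is -27/4 and in 2·1/(1 + y) is 2.
Lower-order terms cancel with the polynomial part, so the numerator is (-19/4)·y^4 + o(y^4), and the limit is (-19/4)/(1) = -19/4.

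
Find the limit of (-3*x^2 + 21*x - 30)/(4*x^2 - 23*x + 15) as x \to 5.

Direct substitution gives 0/0, so factor. Both numerator and denominator have (x - 5) as a factor.
After cancelling, the expression reduces to (6 - 3*x)/(4*x - 3).
Substituting x = 5 gives -9/17.

-9/17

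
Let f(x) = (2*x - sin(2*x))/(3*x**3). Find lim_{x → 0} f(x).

4/9

Direct substitution gives 0/0.
Apply L'Hôpital: lim (2 - 2*cos(2*x))/(9*x^2), still 0/0.
Apply L'Hôpital: lim (4*sin(2*x))/(18*x), still 0/0.
After 3 applications of L'Hôpital's rule the quotient is (8*cos(2*x))/(18); substituting x = 0 gives 4/9.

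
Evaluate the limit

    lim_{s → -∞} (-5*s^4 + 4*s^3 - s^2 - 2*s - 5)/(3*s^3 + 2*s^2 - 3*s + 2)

∞

The numerator has higher degree (4 > 3); the quotient behaves like (-5/(3))·s^1 for large |s|.
As s → −∞ this diverges to ∞.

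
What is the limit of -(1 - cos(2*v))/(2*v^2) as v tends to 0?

Substitution gives 0/0.
Use (1 − cos u)/u² → 1/2 with u = 2v: the limit is 2²/(2·(-2)) = -1.

-1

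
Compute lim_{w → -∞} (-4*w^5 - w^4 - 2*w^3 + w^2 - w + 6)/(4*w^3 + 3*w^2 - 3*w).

-∞

The numerator has higher degree (5 > 3); the quotient behaves like (-4/(4))·w^2 for large |w|.
As w → −∞ this diverges to -∞.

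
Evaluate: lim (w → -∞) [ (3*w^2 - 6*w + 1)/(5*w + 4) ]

-∞

The numerator has higher degree (2 > 1); the quotient behaves like (3/(5))·w^1 for large |w|.
As w → −∞ this diverges to -∞.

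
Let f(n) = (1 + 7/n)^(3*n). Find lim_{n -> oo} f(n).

e^(21)

The base → 1 and the exponent → ∞: a 1^∞ form.
Take logarithms: (3n)·ln(1 + 7/n). Since ln(1+u) ~ u for small u, this behaves like (3n)·(7/n) → 21.
So the limit is e^(21).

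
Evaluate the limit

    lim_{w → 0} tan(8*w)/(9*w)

8/9

Substitution gives 0/0.
Since tan(u)/u → 1 as u → 0, tan(8w)/(8w) → 1 and the limit is 8/9.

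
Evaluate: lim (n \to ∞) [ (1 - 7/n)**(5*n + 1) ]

e^(-35)

Let L be the limit and take ln: ln L = lim (5n + 1)·ln(1 - 7/n) = lim (5n + 1)·(-7/n + O(1/n²)) = -35.
Hence L = e^(-35).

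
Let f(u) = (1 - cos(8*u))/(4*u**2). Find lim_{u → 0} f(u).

Substitution gives 0/0.
Use (1 − cos θ)/θ² → 1/2 with θ = 8u: the limit is 8²/(2·4) = 8.

8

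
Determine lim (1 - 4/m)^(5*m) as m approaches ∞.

e^(-20)

Write it as [(1 - 4/m)^m]^(5) · (1 - 4/m)^(0). The bracketed term tends to e^(-4) and the second factor to 1, so the limit is e^(-20).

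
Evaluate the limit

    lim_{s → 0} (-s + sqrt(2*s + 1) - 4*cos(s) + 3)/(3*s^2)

1/2

Substitution gives 0/0 (the numerator vanishes to order 2).
Expand each term to order s^2: the coefficient of s^2 in √(1 + 2s) is -1/2 and in -4·cos(s) is 2.
Lower-order terms cancel with the polynomial part, so the numerator is (3/2)·s^2 + o(s^2), and the limit is (3/2)/(3) = 1/2.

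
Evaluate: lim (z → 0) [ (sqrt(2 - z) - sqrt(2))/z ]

-√(2)/4

Substitution gives 0/0. Multiply numerator and denominator by the conjugate √(2 - z) + √2.
The numerator becomes (2 - z) − 2 = -z, so the expression simplifies to -1/(√(2 - z) + √2).
Letting z → 0 gives -1/(2√2) = -√(2)/4.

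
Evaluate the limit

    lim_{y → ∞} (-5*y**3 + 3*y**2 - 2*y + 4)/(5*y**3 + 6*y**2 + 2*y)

Numerator and denominator both have degree 3.
Dividing every term by y^3, all lower-order terms vanish and the limit is the ratio of leading coefficients, -5/(5) = -1.

-1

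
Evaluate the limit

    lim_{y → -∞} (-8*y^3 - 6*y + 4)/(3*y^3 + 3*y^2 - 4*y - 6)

Numerator and denominator both have degree 3.
Dividing every term by y^3, all lower-order terms vanish and the limit is the ratio of leading coefficients, -8/(3) = -8/3.

-8/3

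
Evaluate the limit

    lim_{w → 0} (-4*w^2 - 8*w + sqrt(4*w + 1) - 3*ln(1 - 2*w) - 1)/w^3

Substitution gives 0/0; apply L'Hôpital's rule 3 times.
After differentiating numerator and denominator 3 times the quotient is (24/(4*w + 1)^(5/2) - 48/(2*w - 1)^3)/(6); at w = 0 this is 12.

12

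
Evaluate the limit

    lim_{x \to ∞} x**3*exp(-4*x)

Write as x^3/e^{4x}, an ∞/∞ form.
Exponential growth dominates any polynomial, so repeated L'Hôpital (or the standard result) gives 0.

0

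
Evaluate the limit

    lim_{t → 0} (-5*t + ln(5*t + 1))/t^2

Direct substitution gives 0/0.
Apply L'Hôpital: lim (-5 + 5/(5*t + 1))/(2*t), still 0/0.
After 2 applications of L'Hôpital's rule the quotient is (-25/(5*t + 1)^2)/(2); substituting t = 0 gives -25/2.

-25/2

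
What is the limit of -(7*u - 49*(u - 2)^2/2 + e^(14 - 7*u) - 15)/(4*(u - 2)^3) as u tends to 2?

Direct substitution gives 0/0.
Apply L'Hôpital: lim (-49*u - 7*e^(14 - 7*u) + 105)/(-12*(u - 2)^2), still 0/0.
Apply L'Hôpital: lim (49*e^(14 - 7*u) - 49)/(48 - 24*u), still 0/0.
After 3 applications of L'Hôpital's rule the quotient is (-343*e^(14 - 7*u))/(-24); substituting u = 2 gives 343/24.

343/24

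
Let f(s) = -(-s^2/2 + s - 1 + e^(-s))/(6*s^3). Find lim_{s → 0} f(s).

1/36

Direct substitution gives 0/0.
Apply L'Hôpital: lim (-s + 1 - e^(-s))/(-18*s^2), still 0/0.
Apply L'Hôpital: lim (-1 + e^(-s))/(-36*s), still 0/0.
After 3 applications of L'Hôpital's rule the quotient is (-e^(-s))/(-36); substituting s = 0 gives 1/36.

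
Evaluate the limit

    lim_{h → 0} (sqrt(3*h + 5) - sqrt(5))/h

3*√(5)/10

Substitution gives 0/0. Multiply numerator and denominator by the conjugate √(5 + 3h) + √5.
The numerator becomes (5 + 3h) − 5 = 3h, so the expression simplifies to 3/(√(5 + 3h) + √5).
Letting h → 0 gives 3/(2√5) = 3*√(5)/10.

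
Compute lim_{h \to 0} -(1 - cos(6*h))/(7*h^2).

-18/7

Substitution gives 0/0.
Use (1 − cos u)/u² → 1/2 with u = 6h: the limit is 6²/(2·(-7)) = -18/7.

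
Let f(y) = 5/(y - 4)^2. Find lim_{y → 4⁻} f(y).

As y → 4⁻, (y - 4) → 0⁻, so (y - 4)^2 → 0⁺ and 5/(y - 4)^2 → ∞.

∞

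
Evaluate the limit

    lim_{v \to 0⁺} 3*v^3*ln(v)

This is a 0·(−∞) form. Rewrite as 3·ln(v) / v^(−3) and apply L'Hôpital:
the derivative quotient is 3·(1/v) / (−3·v^(−4)) = (-3/3)·v^3 → 0.

0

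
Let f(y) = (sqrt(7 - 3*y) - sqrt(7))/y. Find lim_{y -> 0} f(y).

A 0/0 form; rationalise with √(7 - 3y) + √7. This collapses the numerator to -3y, leaving -3/(√(7 - 3y) + √7) → -3/(2√7) = -3*√(7)/14.

-3*√(7)/14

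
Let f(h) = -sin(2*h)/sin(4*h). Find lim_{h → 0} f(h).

-1/2

Substitution gives 0/0.
Divide numerator and denominator by h: sin(2h)/h → 2 and sin(4h)/h → 4, so the limit is -1·2/4 = -1/2.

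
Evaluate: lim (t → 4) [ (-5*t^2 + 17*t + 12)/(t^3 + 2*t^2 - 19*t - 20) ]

-23/45

At t = 4 both the top and bottom vanish — a removable singularity. Factoring out (t - 4) from each leaves (-5*t - 3)/(t^2 + 6*t + 5), which at t = 4 equals -23/45.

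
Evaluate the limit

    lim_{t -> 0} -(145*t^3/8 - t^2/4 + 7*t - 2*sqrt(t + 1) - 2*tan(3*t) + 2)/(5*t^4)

Substitution gives 0/0 (the numerator vanishes to order 4).
Expand each term to order t^4: the coefficient of t^4 in -2·√(1 + t) is 5/64 and in -2·tan(3t) is 0.
Lower-order terms cancel with the polynomial part, so the numerator is (5/64)·t^4 + o(t^4), and the limit is (5/64)/(-5) = -1/64.

-1/64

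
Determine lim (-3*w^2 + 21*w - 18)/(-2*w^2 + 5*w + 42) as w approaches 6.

Since w = 6 makes numerator and denominator zero, (w - 6) divides both.
Cancelling it gives (3 - 3*w)/(-2*w - 7); now plug in w = 6 to get 15/19.

15/19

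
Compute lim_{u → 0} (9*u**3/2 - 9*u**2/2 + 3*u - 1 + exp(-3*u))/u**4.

27/8

Direct substitution gives 0/0.
Apply L'Hôpital: lim (27*u^2/2 - 9*u + 3 - 3*e^(-3*u))/(4*u^3), still 0/0.
Apply L'Hôpital: lim (27*u - 9 + 9*e^(-3*u))/(12*u^2), still 0/0.
Apply L'Hôpital: lim (27 - 27*e^(-3*u))/(24*u), still 0/0.
After 4 applications of L'Hôpital's rule the quotient is (81*e^(-3*u))/(24); substituting u = 0 gives 27/8.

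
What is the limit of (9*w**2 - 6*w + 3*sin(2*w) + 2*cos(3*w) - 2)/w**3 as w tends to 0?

-4

Substitution gives 0/0 (the numerator vanishes to order 3).
Expand each term to order w^3: the coefficient of w^3 in 3·sin(2w) is -4 and in 2·cos(3w) is 0.
Lower-order terms cancel with the polynomial part, so the numerator is (-4)·w^3 + o(w^3), and the limit is (-4)/(1) = -4.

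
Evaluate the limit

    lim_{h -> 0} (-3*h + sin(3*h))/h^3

Direct substitution gives 0/0.
Apply L'Hôpital: lim (3*cos(3*h) - 3)/(3*h^2), still 0/0.
Apply L'Hôpital: lim (-9*sin(3*h))/(6*h), still 0/0.
After 3 applications of L'Hôpital's rule the quotient is (-27*cos(3*h))/(6); substituting h = 0 gives -9/2.

-9/2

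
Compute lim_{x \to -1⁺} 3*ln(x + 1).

As x → -1⁺, x + 1 → 0⁺ and ln(x + 1) → −∞.
Multiplying by 3 gives -∞.

-∞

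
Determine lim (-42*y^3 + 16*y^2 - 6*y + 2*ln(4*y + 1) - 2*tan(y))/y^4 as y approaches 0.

-128

Substitution gives 0/0 (the numerator vanishes to order 4).
Expand each term to order y^4: the coefficient of y^4 in -2·tan(y) is 0 and in 2·ln(1 + 4y) is -128.
Lower-order terms cancel with the polynomial part, so the numerator is (-128)·y^4 + o(y^4), and the limit is (-128)/(1) = -128.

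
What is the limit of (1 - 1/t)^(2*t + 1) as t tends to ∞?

The base → 1 and the exponent → ∞: a 1^∞ form.
Take logarithms: (2t + 1)·ln(1 - 1/t). Since ln(1+u) ~ u for small u, this behaves like (2t)·(-1/t) → -2.
So the limit is e^(-2).

e^(-2)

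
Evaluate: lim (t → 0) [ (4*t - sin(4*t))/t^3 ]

32/3

Direct substitution gives 0/0.
Apply L'Hôpital: lim (4 - 4*cos(4*t))/(3*t^2), still 0/0.
Apply L'Hôpital: lim (16*sin(4*t))/(6*t), still 0/0.
After 3 applications of L'Hôpital's rule the quotient is (64*cos(4*t))/(6); substituting t = 0 gives 32/3.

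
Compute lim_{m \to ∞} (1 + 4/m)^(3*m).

The base → 1 and the exponent → ∞: a 1^∞ form.
Take logarithms: (3m)·ln(1 + 4/m). Since ln(1+u) ~ u for small u, this behaves like (3m)·(4/m) → 12.
So the limit is e^(12).

e^(12)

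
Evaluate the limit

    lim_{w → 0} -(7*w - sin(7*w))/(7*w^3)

Direct substitution gives 0/0.
Apply L'Hôpital: lim (7 - 7*cos(7*w))/(-21*w^2), still 0/0.
Apply L'Hôpital: lim (49*sin(7*w))/(-42*w), still 0/0.
After 3 applications of L'Hôpital's rule the quotient is (343*cos(7*w))/(-42); substituting w = 0 gives -49/6.

-49/6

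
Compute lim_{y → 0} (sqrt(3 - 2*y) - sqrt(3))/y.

A 0/0 form; rationalise with √(3 - 2y) + √3. This collapses the numerator to -2y, leaving -2/(√(3 - 2y) + √3) → -2/(2√3) = -√(3)/3.

-√(3)/3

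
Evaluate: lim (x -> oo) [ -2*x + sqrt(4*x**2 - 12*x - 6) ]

-3

This has the form ∞ − ∞. Multiply and divide by the conjugate √(4*x^2 - 12*x - 6) + 2x.
That gives (-12x - 6) / (√(4*x^2 - 12*x - 6) + 2x).
Divide numerator and denominator by x: the limit is -12/(2·2) = -3.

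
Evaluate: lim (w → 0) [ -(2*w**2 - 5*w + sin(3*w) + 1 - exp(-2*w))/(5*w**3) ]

Substitution gives 0/0 (the numerator vanishes to order 3).
Expand each term to order w^3: the coefficient of w^3 in −e^(-2w) is 4/3 and in sin(3w) is -9/2.
Lower-order terms cancel with the polynomial part, so the numerator is (-19/6)·w^3 + o(w^3), and the limit is (-19/6)/(-5) = 19/30.

19/30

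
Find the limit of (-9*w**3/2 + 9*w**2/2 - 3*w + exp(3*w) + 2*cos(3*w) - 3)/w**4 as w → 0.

81/8

Substitution gives 0/0 (the numerator vanishes to order 4).
Expand each term to order w^4: the coefficient of w^4 in 2·cos(3w) is 27/4 and in e^(3w) is 27/8.
Lower-order terms cancel with the polynomial part, so the numerator is (81/8)·w^4 + o(w^4), and the limit is (81/8)/(1) = 81/8.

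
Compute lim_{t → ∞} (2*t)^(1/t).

1

Base → ∞ and exponent → 0: an ∞^0 form.
Take logs: (1/t)·ln(2·t^1) = (ln 2 + 1·ln t)/t → 0.
So the limit is e^0 = 1.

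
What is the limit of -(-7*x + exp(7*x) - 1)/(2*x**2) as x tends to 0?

-49/4

Direct substitution gives 0/0.
Apply L'Hôpital: lim (7*e^(7*x) - 7)/(-4*x), still 0/0.
After 2 applications of L'Hôpital's rule the quotient is (49*e^(7*x))/(-4); substituting x = 0 gives -49/4.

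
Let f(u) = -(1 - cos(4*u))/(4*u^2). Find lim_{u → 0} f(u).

-2

Substitution gives 0/0.
Use (1 − cos θ)/θ² → 1/2 with θ = 4u: the limit is 4²/(2·(-4)) = -2.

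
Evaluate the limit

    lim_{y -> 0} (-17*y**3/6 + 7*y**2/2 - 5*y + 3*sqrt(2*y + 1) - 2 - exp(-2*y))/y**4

Substitution gives 0/0; apply L'Hôpital's rule 4 times.
After differentiating numerator and denominator 4 times the quotient is (-16*e^(-2*y) - 45/(2*y + 1)^(7/2))/(24); at y = 0 this is -61/24.

-61/24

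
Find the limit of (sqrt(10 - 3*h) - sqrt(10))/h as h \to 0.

-3*√(10)/20

Substitution gives 0/0. Multiply numerator and denominator by the conjugate √(10 - 3h) + √10.
The numerator becomes (10 - 3h) − 10 = -3h, so the expression simplifies to -3/(√(10 - 3h) + √10).
Letting h → 0 gives -3/(2√10) = -3*√(10)/20.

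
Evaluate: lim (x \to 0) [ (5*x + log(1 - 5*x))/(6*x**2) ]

-25/12

Direct substitution gives 0/0.
Apply L'Hôpital: lim (5 - 5/(1 - 5*x))/(12*x), still 0/0.
After 2 applications of L'Hôpital's rule the quotient is (-25/(1 - 5*x)^2)/(12); substituting x = 0 gives -25/12.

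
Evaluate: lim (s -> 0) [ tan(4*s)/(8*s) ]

Substitution gives 0/0.
Since tan(u)/u → 1 as u → 0, tan(4s)/(4s) → 1 and the limit is 4/8 = 1/2.

1/2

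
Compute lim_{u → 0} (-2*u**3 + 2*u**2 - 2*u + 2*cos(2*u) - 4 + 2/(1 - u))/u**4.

Substitution gives 0/0; apply L'Hôpital's rule 4 times.
After differentiating numerator and denominator 4 times the quotient is (32*cos(2*u) - 48/(u - 1)^5)/(24); at u = 0 this is 10/3.

10/3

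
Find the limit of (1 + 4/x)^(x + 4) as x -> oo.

e^(4)

The base → 1 and the exponent → ∞: a 1^∞ form.
Take logarithms: (x + 4)·ln(1 + 4/x). Since ln(1+u) ~ u for small u, this behaves like (x)·(4/x) → 4.
So the limit is e^(4).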